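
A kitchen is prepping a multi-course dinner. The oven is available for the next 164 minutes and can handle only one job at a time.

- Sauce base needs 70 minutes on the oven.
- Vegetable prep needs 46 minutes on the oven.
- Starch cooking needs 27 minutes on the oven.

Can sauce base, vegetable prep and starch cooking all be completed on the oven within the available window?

Yes

Running back to back, the jobs need 70 + 46 + 27 = 143 minutes on the oven.
Since 143 ≤ 164, they fit within the window.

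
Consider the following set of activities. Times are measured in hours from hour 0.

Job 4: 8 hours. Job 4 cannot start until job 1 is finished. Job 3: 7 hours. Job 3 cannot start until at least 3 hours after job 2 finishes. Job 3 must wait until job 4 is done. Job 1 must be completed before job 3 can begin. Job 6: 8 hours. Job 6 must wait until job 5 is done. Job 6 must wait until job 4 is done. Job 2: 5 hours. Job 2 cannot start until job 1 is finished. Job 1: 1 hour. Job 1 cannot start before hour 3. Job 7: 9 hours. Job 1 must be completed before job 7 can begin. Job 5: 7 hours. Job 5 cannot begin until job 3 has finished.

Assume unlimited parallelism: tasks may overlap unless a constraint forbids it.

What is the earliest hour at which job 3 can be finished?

19

Job 1 cannot begin until its own release at hour 3. It runs from hour 3 to 3 + 1 = hour 4.
Job 4 cannot begin until job 1 (finishes hour 4). It runs from hour 4 to 4 + 8 = hour 12.
Job 2 cannot begin until job 1 (finishes hour 4). It runs from hour 4 to 4 + 5 = hour 9.
Job 3 cannot start until job 2 (finishes hour 9, plus 3-hour gap → hour 12); job 4 (finishes hour 12); job 1 (finishes hour 4). The controlling bound is hour 12, so job 3 finishes at 12 + 7 = hour 19.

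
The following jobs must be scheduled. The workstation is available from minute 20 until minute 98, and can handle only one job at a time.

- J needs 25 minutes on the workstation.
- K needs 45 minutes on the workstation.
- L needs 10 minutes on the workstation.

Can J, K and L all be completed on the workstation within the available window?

No

The workstation window is 98 − 20 = 78 minutes.
Running back to back, the jobs need 25 + 45 + 10 = 80 minutes on the workstation.
Since 80 > 78, they cannot all fit.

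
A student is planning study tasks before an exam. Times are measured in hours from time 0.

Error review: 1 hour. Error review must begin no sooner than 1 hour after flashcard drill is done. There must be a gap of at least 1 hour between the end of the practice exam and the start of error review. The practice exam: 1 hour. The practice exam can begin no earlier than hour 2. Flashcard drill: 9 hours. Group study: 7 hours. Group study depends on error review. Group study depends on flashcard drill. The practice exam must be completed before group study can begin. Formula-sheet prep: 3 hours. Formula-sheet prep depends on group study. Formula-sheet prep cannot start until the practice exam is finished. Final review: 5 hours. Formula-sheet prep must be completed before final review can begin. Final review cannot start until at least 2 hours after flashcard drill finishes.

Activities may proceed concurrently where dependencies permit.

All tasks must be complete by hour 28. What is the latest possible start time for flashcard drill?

To finish by hour 28, final review (duration 5) must start no later than hour 23.
Since final review (must start by hour 23) depends on it, formula-sheet prep must finish by hour 23. Backing off its 3-hour duration gives a latest start of hour 20.
Group study feeds into formula-sheet prep (must start by hour 20); so group study must finish by hour 20 and therefore start by hour 13.
Since group study (must start by hour 13) depends on it, error review must finish by hour 13. Backing off its 1-hour duration gives a latest start of hour 12.
Flashcard drill has several dependents: error review (must start by hour 12, minus 1-hour gap → hour 11); group study (must start by hour 13); final review (must start by hour 23, minus 2-hour gap → hour 21). The earliest of those limits is hour 11, so flashcard drill must start by 11 − 9 = hour 2.

2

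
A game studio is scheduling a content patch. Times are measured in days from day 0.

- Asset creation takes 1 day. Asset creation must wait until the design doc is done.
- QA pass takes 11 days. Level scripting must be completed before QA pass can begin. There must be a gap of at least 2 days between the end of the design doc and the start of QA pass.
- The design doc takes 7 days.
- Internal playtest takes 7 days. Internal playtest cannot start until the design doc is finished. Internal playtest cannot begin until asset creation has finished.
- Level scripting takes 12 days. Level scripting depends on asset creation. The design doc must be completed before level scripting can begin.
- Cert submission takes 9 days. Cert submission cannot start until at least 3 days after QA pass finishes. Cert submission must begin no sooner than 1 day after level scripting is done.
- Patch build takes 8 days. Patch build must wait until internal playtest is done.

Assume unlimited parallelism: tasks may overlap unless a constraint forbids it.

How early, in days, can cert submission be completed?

The design doc can start immediately at day 0; it finishes at day 7.
Asset creation cannot begin until the design doc (finishes day 7). It runs from day 7 to 7 + 1 = day 8.
Level scripting cannot start until asset creation (finishes day 8); the design doc (finishes day 7). The controlling bound is day 8, so level scripting finishes at 8 + 12 = day 20.
QA pass has to wait for level scripting (finishes day 20); the design doc (finishes day 7, plus 2-day gap → day 9). The latest of these is day 20, so QA pass runs day 20 to 20 + 11 = day 31.
For cert submission: QA pass (finishes day 31, plus 3-day gap → day 34); level scripting (finishes day 20, plus 1-day gap → day 21). Taking the maximum gives a start of day 34, and it finishes at 34 + 9 = day 43.

43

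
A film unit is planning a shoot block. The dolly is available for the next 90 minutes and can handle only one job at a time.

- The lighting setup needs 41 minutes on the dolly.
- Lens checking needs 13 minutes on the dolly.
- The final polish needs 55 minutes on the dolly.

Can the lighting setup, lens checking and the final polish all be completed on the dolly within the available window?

Running back to back, the jobs need 41 + 13 + 55 = 109 minutes on the dolly.
Since 109 > 90, they cannot all fit.

No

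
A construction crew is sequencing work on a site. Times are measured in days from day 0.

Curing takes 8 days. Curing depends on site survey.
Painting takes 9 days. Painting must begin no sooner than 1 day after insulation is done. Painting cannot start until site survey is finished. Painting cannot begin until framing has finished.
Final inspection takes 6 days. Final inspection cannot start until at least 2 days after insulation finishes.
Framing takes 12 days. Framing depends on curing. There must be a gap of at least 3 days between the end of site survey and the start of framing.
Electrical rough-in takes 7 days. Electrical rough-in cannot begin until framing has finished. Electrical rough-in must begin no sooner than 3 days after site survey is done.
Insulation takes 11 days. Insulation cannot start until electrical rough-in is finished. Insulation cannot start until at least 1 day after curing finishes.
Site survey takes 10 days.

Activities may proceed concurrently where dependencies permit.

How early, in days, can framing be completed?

Nothing blocks site survey, so it runs from day 0 to day 10.
After site survey (finishes day 10), curing can start at day 10 and finishes at day 18.
Framing needs all of curing (finishes day 18); site survey (finishes day 10, plus 3-day gap → day 13). That puts its earliest start at day 18; it finishes at 18 + 12 = day 30.

30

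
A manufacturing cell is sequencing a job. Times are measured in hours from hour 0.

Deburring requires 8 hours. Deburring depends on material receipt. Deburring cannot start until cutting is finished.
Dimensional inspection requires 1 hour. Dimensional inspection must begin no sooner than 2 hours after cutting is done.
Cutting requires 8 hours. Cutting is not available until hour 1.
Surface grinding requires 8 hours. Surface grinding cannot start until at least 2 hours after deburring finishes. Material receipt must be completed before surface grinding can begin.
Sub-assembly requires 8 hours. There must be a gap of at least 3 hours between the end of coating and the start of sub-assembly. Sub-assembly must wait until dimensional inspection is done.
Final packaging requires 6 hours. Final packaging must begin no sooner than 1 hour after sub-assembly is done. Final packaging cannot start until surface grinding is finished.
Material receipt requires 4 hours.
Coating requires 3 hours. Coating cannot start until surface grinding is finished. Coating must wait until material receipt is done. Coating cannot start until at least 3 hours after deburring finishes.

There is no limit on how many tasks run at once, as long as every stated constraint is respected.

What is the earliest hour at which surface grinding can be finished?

Cutting waits on its own release at hour 1, so it starts at hour 1 and finishes at 1 + 8 = hour 9.
Material receipt can start immediately at hour 0; it finishes at hour 4.
Deburring has to wait for material receipt (finishes hour 4); cutting (finishes hour 9). The latest of these is hour 9, so deburring runs hour 9 to 9 + 8 = hour 17.
For surface grinding: deburring (finishes hour 17, plus 2-hour gap → hour 19); material receipt (finishes hour 4). Taking the maximum gives a start of hour 19, and it finishes at 19 + 8 = hour 27.

27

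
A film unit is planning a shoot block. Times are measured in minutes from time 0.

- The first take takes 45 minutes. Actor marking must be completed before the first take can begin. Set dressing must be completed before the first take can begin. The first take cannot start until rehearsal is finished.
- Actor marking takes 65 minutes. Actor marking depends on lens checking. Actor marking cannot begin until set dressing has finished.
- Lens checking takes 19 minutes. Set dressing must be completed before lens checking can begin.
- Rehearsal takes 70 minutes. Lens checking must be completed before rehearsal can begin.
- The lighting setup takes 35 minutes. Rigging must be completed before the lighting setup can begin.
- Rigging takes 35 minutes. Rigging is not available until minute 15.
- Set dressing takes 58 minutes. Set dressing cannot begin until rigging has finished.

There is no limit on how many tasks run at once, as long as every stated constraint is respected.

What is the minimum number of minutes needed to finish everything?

Rigging cannot begin until its own release at minute 15. It runs from minute 15 to 15 + 35 = minute 50.
The lighting setup cannot begin until rigging (finishes minute 50). It runs from minute 50 to 50 + 35 = minute 85.
After rigging (finishes minute 50), set dressing can start at minute 50 and finishes at minute 108.
Lens checking waits on set dressing (finishes minute 108), so it starts at minute 108 and finishes at 108 + 19 = minute 127.
Rehearsal waits on lens checking (finishes minute 127), so it starts at minute 127 and finishes at 127 + 70 = minute 197.
Actor marking needs all of lens checking (finishes minute 127); set dressing (finishes minute 108). That puts its earliest start at minute 127; it finishes at 127 + 65 = minute 192.
For the first take: actor marking (finishes minute 192); set dressing (finishes minute 108); rehearsal (finishes minute 197). Taking the maximum gives a start of minute 197, and it finishes at 197 + 45 = minute 242.
All tasks are finished once the last one completes. Finish times: Rigging at 50, Set dressing at 108, The lighting setup at 85, Lens checking at 127, Actor marking at 192, Rehearsal at 197, The first take at 242. The latest is minute 242.

242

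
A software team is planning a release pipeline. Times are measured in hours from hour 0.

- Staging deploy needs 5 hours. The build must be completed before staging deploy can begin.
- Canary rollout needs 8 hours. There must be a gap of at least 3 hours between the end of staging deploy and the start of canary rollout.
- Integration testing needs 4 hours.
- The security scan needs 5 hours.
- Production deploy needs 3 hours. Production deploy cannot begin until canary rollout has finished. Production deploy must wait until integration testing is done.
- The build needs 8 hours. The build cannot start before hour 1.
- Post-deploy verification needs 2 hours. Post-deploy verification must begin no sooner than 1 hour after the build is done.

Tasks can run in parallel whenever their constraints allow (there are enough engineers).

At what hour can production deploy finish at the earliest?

Integration testing can start immediately at hour 0; it finishes at hour 4.
The build waits on its own release at hour 1, so it starts at hour 1 and finishes at 1 + 8 = hour 9.
Staging deploy cannot begin until the build (finishes hour 9). It runs from hour 9 to 9 + 5 = hour 14.
After staging deploy (finishes hour 14, plus 3-hour gap → hour 17), canary rollout can start at hour 17 and finishes at hour 25.
Production deploy needs all of canary rollout (finishes hour 25); integration testing (finishes hour 4). That puts its earliest start at hour 25; it finishes at 25 + 3 = hour 28.

28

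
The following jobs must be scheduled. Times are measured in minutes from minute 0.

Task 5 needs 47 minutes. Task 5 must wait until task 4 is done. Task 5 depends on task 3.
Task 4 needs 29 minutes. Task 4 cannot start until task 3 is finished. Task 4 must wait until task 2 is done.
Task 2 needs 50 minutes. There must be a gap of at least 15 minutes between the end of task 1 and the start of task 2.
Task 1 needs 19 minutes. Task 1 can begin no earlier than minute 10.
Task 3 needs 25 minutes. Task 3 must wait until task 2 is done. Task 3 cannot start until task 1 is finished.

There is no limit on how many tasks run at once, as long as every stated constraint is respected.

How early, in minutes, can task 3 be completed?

119

Task 1 waits on its own release at minute 10, so it starts at minute 10 and finishes at 10 + 19 = minute 29.
Task 2 waits on task 1 (finishes minute 29, plus 15-minute gap → minute 44), so it starts at minute 44 and finishes at 44 + 50 = minute 94.
Task 3 cannot start until task 2 (finishes minute 94); task 1 (finishes minute 29). The controlling bound is minute 94, so task 3 finishes at 94 + 25 = minute 119.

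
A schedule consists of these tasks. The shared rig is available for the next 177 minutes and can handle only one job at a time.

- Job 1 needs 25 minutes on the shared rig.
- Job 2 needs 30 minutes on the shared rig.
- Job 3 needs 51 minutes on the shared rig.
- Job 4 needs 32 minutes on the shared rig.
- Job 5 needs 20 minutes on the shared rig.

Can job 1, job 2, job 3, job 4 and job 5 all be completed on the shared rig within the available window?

Yes

Running back to back, the jobs need 25 + 30 + 51 + 32 + 20 = 158 minutes on the shared rig.
Since 158 ≤ 177, they fit within the window.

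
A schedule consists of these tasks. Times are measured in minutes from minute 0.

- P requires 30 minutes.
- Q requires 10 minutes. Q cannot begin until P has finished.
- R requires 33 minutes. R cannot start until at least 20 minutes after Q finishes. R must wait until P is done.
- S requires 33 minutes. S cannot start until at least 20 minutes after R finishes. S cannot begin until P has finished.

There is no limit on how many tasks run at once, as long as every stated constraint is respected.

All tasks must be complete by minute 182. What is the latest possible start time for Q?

66

S has no dependents, so it just needs to finish by minute 182. Starting by 182 − 33 = minute 149 achieves that.
R must finish before S (must start by minute 149, minus 20-minute gap → minute 129). With a 33-minute duration, R must start by 129 − 33 = minute 96.
Since R (must start by minute 96, minus 20-minute gap → minute 76) depends on it, Q must finish by minute 76. Backing off its 10-minute duration gives a latest start of minute 66.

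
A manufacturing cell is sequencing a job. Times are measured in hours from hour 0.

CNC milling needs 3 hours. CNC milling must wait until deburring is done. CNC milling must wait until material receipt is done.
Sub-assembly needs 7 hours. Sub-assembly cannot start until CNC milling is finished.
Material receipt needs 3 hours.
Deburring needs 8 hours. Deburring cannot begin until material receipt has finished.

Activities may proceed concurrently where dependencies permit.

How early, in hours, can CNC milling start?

11

Nothing blocks material receipt, so it runs from hour 0 to hour 3.
After material receipt (finishes hour 3), deburring can start at hour 3 and finishes at hour 11.
CNC milling waits on deburring (finishes hour 11); material receipt (finishes hour 3). The latest of these is hour 11, which is the earliest CNC milling can start.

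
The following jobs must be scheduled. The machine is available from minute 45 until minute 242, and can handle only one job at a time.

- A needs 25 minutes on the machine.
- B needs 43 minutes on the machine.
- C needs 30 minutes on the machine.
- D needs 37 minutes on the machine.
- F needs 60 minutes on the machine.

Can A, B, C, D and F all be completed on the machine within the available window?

The machine window is 242 − 45 = 197 minutes.
Running back to back, the jobs need 25 + 43 + 30 + 37 + 60 = 195 minutes on the machine.
Since 195 ≤ 197, they fit within the window.

Yes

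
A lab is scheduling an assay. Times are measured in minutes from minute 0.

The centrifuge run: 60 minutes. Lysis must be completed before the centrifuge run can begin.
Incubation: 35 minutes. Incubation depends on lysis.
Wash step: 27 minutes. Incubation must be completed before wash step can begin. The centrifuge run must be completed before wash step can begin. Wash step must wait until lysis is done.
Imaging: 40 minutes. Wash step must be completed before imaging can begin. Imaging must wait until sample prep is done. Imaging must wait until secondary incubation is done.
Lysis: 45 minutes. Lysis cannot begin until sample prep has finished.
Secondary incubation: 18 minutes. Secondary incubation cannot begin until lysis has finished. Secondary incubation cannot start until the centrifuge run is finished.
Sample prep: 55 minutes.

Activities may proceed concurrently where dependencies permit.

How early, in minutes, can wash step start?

Nothing blocks sample prep, so it runs from minute 0 to minute 55.
Lysis cannot begin until sample prep (finishes minute 55). It runs from minute 55 to 55 + 45 = minute 100.
The centrifuge run waits on lysis (finishes minute 100), so it starts at minute 100 and finishes at 100 + 60 = minute 160.
Incubation waits on lysis (finishes minute 100), so it starts at minute 100 and finishes at 100 + 35 = minute 135.
Wash step waits on incubation (finishes minute 135); the centrifuge run (finishes minute 160); lysis (finishes minute 100). The latest of these is minute 160, which is the earliest wash step can start.

160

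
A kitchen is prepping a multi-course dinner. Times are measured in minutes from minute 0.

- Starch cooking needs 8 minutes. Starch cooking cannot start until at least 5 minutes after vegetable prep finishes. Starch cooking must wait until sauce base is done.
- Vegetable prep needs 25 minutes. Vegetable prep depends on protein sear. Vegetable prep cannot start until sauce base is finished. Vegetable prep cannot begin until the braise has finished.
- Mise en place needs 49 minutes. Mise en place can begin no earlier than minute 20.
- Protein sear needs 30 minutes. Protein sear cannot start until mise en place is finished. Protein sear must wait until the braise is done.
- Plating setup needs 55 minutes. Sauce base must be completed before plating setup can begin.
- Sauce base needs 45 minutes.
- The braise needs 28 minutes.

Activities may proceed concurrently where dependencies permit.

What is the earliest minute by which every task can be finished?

137

The braise has no prerequisites, so it starts at minute 0 and finishes at minute 28.
Sauce base has no prerequisites, so it starts at minute 0 and finishes at minute 45.
After sauce base (finishes minute 45), plating setup can start at minute 45 and finishes at minute 100.
After its own release at minute 20, mise en place can start at minute 20 and finishes at minute 69.
Protein sear has to wait for mise en place (finishes minute 69); the braise (finishes minute 28). The latest of these is minute 69, so protein sear runs minute 69 to 69 + 30 = minute 99.
For vegetable prep: protein sear (finishes minute 99); sauce base (finishes minute 45); the braise (finishes minute 28). Taking the maximum gives a start of minute 99, and it finishes at 99 + 25 = minute 124.
For starch cooking: vegetable prep (finishes minute 124, plus 5-minute gap → minute 129); sauce base (finishes minute 45). Taking the maximum gives a start of minute 129, and it finishes at 129 + 8 = minute 137.
All tasks are finished once the last one completes. Finish times: Mise en place at 69, Sauce base at 45, The braise at 28, Protein sear at 99, Vegetable prep at 124, Starch cooking at 137, Plating setup at 100. The latest is minute 137.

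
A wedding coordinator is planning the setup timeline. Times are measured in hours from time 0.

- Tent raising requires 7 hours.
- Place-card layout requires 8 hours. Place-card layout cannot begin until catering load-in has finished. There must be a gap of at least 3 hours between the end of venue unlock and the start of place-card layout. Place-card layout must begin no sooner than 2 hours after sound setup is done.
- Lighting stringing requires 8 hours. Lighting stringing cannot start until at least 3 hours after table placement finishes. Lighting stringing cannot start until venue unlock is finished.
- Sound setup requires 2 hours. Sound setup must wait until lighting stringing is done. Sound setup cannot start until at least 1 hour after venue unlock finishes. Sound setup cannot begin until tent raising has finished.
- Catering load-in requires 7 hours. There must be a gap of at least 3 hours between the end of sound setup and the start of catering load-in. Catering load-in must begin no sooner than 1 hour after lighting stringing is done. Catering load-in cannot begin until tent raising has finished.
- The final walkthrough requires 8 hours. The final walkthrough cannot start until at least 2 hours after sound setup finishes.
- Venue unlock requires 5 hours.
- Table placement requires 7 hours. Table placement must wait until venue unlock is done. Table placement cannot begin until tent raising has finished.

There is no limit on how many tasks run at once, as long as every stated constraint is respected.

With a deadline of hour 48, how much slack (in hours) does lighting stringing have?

Tent raising can start immediately at hour 0; it finishes at hour 7.
Venue unlock can start immediately at hour 0; it finishes at hour 5.
Table placement cannot start until venue unlock (finishes hour 5); tent raising (finishes hour 7). The controlling bound is hour 7, so table placement finishes at 7 + 7 = hour 14.
Lighting stringing has to wait for table placement (finishes hour 14, plus 3-hour gap → hour 17); venue unlock (finishes hour 5). The latest of these is hour 17, so lighting stringing runs hour 17 to 17 + 8 = hour 25.

Working backward from the deadline:
Place-card layout has no dependents, so it just needs to finish by hour 48. Starting by 48 − 8 = hour 40 achieves that.
Catering load-in feeds into place-card layout (must start by hour 40); so catering load-in must finish by hour 40 and therefore start by hour 33.
The final walkthrough must finish by hour 48; it takes 8 hours, so it must start by 48 − 8 = hour 40.
Sound setup has several dependents: catering load-in (must start by hour 33, minus 3-hour gap → hour 30); place-card layout (must start by hour 40, minus 2-hour gap → hour 38); the final walkthrough (must start by hour 40, minus 2-hour gap → hour 38). The earliest of those limits is hour 30, so sound setup must start by 30 − 2 = hour 28.
For lighting stringing: sound setup (must start by hour 28); catering load-in (must start by hour 33, minus 1-hour gap → hour 32). The most restrictive is hour 28; with an 8-hour duration, lighting stringing must start by hour 20.
So lighting stringing can start as early as hour 17 and as late as hour 20, giving 20 − 17 = 3 hours of slack.

3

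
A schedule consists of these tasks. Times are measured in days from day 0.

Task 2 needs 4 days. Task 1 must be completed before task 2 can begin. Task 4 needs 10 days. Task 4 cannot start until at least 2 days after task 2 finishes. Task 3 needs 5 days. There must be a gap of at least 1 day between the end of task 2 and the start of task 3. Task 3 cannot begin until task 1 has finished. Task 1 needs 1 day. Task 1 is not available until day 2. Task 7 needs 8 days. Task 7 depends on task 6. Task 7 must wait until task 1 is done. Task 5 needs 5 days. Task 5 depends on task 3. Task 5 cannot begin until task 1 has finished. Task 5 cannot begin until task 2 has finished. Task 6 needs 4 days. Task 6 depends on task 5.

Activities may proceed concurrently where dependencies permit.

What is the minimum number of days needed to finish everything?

Task 1 waits on its own release at day 2, so it starts at day 2 and finishes at 2 + 1 = day 3.
After task 1 (finishes day 3), task 2 can start at day 3 and finishes at day 7.
Task 4 cannot begin until task 2 (finishes day 7, plus 2-day gap → day 9). It runs from day 9 to 9 + 10 = day 19.
Task 3 cannot start until task 2 (finishes day 7, plus 1-day gap → day 8); task 1 (finishes day 3). The controlling bound is day 8, so task 3 finishes at 8 + 5 = day 13.
Task 5 cannot start until task 3 (finishes day 13); task 1 (finishes day 3); task 2 (finishes day 7). The controlling bound is day 13, so task 5 finishes at 13 + 5 = day 18.
Task 6 cannot begin until task 5 (finishes day 18). It runs from day 18 to 18 + 4 = day 22.
For task 7: task 6 (finishes day 22); task 1 (finishes day 3). Taking the maximum gives a start of day 22, and it finishes at 22 + 8 = day 30.
All tasks are finished once the last one completes. Finish times: Task 1 at 3, Task 2 at 7, Task 3 at 13, Task 4 at 19, Task 5 at 18, Task 6 at 22, Task 7 at 30. The latest is day 30.

30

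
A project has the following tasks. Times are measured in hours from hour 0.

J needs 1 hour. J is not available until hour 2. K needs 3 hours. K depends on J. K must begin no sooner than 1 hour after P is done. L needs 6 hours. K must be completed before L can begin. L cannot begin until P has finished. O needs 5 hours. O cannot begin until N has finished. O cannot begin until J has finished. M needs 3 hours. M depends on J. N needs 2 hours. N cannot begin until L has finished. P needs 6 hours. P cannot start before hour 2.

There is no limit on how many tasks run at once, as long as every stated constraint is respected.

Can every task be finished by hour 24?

No

After its own release at hour 2, P can start at hour 2 and finishes at hour 8.
J waits on its own release at hour 2, so it starts at hour 2 and finishes at 2 + 1 = hour 3.
M cannot begin until J (finishes hour 3). It runs from hour 3 to 3 + 3 = hour 6.
K cannot start until J (finishes hour 3); P (finishes hour 8, plus 1-hour gap → hour 9). The controlling bound is hour 9, so K finishes at 9 + 3 = hour 12.
L has to wait for K (finishes hour 12); P (finishes hour 8). The latest of these is hour 12, so L runs hour 12 to 12 + 6 = hour 18.
N cannot begin until L (finishes hour 18). It runs from hour 18 to 18 + 2 = hour 20.
O has to wait for N (finishes hour 20); J (finishes hour 3). The latest of these is hour 20, so O runs hour 20 to 20 + 5 = hour 25.
The earliest everything can be done is hour 25, which is after the deadline of 24, so it is not possible.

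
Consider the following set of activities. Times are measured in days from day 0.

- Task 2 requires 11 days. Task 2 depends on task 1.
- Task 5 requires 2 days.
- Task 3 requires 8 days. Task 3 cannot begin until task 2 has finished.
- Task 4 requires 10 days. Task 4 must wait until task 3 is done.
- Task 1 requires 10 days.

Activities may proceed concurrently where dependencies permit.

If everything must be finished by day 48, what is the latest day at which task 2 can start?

Nothing follows task 4; the deadline of day 48 is its only limit. It must start by 48 − 10 = day 38.
Task 3 feeds into task 4 (must start by day 38); so task 3 must finish by day 38 and therefore start by day 30.
Task 2 feeds into task 3 (must start by day 30); so task 2 must finish by day 30 and therefore start by day 19.

19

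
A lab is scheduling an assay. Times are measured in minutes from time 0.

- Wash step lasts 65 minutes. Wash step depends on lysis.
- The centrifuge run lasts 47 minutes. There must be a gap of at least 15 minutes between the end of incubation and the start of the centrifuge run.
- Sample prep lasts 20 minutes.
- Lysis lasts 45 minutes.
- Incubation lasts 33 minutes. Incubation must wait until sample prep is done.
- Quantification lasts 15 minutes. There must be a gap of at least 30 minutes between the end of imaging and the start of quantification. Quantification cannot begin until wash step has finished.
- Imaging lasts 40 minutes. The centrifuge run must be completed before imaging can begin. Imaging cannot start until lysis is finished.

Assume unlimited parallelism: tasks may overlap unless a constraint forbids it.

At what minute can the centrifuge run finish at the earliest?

115

Nothing blocks sample prep, so it runs from minute 0 to minute 20.
Incubation waits on sample prep (finishes minute 20), so it starts at minute 20 and finishes at 20 + 33 = minute 53.
The centrifuge run waits on incubation (finishes minute 53, plus 15-minute gap → minute 68), so it starts at minute 68 and finishes at 68 + 47 = minute 115.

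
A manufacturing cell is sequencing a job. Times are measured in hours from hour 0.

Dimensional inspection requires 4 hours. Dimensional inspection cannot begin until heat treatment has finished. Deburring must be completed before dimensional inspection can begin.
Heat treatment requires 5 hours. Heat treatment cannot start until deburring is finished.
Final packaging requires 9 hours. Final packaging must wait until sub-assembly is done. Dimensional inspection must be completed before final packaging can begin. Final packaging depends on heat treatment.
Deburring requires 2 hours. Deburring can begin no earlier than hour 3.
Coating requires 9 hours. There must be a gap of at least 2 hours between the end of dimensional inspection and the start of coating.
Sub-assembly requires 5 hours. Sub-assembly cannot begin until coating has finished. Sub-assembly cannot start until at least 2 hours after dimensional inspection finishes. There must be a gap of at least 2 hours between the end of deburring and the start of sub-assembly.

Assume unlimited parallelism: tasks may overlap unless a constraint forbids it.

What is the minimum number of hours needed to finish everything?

Deburring waits on its own release at hour 3, so it starts at hour 3 and finishes at 3 + 2 = hour 5.
After deburring (finishes hour 5), heat treatment can start at hour 5 and finishes at hour 10.
Dimensional inspection has to wait for heat treatment (finishes hour 10); deburring (finishes hour 5). The latest of these is hour 10, so dimensional inspection runs hour 10 to 10 + 4 = hour 14.
Coating waits on dimensional inspection (finishes hour 14, plus 2-hour gap → hour 16), so it starts at hour 16 and finishes at 16 + 9 = hour 25.
Sub-assembly needs all of coating (finishes hour 25); dimensional inspection (finishes hour 14, plus 2-hour gap → hour 16); deburring (finishes hour 5, plus 2-hour gap → hour 7). That puts its earliest start at hour 25; it finishes at 25 + 5 = hour 30.
For final packaging: sub-assembly (finishes hour 30); dimensional inspection (finishes hour 14); heat treatment (finishes hour 10). Taking the maximum gives a start of hour 30, and it finishes at 30 + 9 = hour 39.
All tasks are finished once the last one completes. Finish times: Deburring at 5, Heat treatment at 10, Dimensional inspection at 14, Coating at 25, Sub-assembly at 30, Final packaging at 39. The latest is hour 39.

39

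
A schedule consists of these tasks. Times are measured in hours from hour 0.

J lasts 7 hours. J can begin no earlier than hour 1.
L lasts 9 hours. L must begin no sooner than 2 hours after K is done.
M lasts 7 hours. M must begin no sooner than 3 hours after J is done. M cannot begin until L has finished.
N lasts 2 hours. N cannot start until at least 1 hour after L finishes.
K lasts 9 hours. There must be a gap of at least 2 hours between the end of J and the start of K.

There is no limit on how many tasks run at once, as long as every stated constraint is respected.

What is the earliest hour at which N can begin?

31

After its own release at hour 1, J can start at hour 1 and finishes at hour 8.
K cannot begin until J (finishes hour 8, plus 2-hour gap → hour 10). It runs from hour 10 to 10 + 9 = hour 19.
L waits on K (finishes hour 19, plus 2-hour gap → hour 21), so it starts at hour 21 and finishes at 21 + 9 = hour 30.
N waits on L (finishes hour 30, plus 1-hour gap → hour 31), so the earliest it can start is hour 31.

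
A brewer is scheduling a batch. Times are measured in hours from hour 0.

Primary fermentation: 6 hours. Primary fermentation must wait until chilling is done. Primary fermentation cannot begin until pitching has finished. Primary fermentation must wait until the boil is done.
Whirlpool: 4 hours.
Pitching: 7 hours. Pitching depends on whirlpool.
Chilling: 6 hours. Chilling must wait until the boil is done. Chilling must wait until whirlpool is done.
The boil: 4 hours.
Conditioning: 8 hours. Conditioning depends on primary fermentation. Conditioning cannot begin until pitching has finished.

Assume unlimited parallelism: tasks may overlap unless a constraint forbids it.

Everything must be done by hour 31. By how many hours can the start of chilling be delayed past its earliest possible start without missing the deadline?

Whirlpool can start immediately at hour 0; it finishes at hour 4.
The boil has no prerequisites, so it starts at hour 0 and finishes at hour 4.
Chilling cannot start until the boil (finishes hour 4); whirlpool (finishes hour 4). The controlling bound is hour 4, so chilling finishes at 4 + 6 = hour 10.

Working backward from the deadline:
Conditioning has no dependents, so it just needs to finish by hour 31. Starting by 31 − 8 = hour 23 achieves that.
Primary fermentation has to be done before conditioning (must start by hour 23). That means finishing by hour 23, i.e. starting by 23 − 6 = hour 17.
Chilling has to be done before primary fermentation (must start by hour 17). That means finishing by hour 17, i.e. starting by 17 − 6 = hour 11.
So chilling can start as early as hour 4 and as late as hour 11, giving 11 − 4 = 7 hours of slack.

7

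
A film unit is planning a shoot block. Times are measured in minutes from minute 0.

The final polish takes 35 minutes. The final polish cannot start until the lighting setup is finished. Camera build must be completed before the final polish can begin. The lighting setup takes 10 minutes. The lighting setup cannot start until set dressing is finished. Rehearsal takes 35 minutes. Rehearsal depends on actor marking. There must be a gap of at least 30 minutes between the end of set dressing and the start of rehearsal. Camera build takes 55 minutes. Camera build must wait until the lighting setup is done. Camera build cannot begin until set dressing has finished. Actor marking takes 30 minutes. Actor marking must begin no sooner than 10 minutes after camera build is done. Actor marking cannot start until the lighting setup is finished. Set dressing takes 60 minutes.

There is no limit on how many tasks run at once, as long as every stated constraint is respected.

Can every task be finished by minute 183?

Set dressing has no prerequisites, so it starts at minute 0 and finishes at minute 60.
The lighting setup waits on set dressing (finishes minute 60), so it starts at minute 60 and finishes at 60 + 10 = minute 70.
Camera build needs all of the lighting setup (finishes minute 70); set dressing (finishes minute 60). That puts its earliest start at minute 70; it finishes at 70 + 55 = minute 125.
The final polish has to wait for the lighting setup (finishes minute 70); camera build (finishes minute 125). The latest of these is minute 125, so the final polish runs minute 125 to 125 + 35 = minute 160.
Actor marking has to wait for camera build (finishes minute 125, plus 10-minute gap → minute 135); the lighting setup (finishes minute 70). The latest of these is minute 135, so actor marking runs minute 135 to 135 + 30 = minute 165.
Rehearsal cannot start until actor marking (finishes minute 165); set dressing (finishes minute 60, plus 30-minute gap → minute 90). The controlling bound is minute 165, so rehearsal finishes at 165 + 35 = minute 200.
The earliest everything can be done is minute 200, which is after the deadline of 183, so it is not possible.

No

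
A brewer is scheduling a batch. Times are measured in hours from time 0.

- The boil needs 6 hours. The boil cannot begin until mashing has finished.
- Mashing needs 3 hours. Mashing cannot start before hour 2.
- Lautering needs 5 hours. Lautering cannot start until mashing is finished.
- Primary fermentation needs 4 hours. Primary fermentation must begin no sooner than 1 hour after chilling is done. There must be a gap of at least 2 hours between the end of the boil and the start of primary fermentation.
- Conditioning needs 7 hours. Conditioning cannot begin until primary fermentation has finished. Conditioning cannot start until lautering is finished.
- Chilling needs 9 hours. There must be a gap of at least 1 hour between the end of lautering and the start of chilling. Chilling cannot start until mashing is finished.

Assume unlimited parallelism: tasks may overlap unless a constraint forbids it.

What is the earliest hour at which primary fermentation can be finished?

Mashing cannot begin until its own release at hour 2. It runs from hour 2 to 2 + 3 = hour 5.
The boil cannot begin until mashing (finishes hour 5). It runs from hour 5 to 5 + 6 = hour 11.
After mashing (finishes hour 5), lautering can start at hour 5 and finishes at hour 10.
For chilling: lautering (finishes hour 10, plus 1-hour gap → hour 11); mashing (finishes hour 5). Taking the maximum gives a start of hour 11, and it finishes at 11 + 9 = hour 20.
For primary fermentation: chilling (finishes hour 20, plus 1-hour gap → hour 21); the boil (finishes hour 11, plus 2-hour gap → hour 13). Taking the maximum gives a start of hour 21, and it finishes at 21 + 4 = hour 25.

25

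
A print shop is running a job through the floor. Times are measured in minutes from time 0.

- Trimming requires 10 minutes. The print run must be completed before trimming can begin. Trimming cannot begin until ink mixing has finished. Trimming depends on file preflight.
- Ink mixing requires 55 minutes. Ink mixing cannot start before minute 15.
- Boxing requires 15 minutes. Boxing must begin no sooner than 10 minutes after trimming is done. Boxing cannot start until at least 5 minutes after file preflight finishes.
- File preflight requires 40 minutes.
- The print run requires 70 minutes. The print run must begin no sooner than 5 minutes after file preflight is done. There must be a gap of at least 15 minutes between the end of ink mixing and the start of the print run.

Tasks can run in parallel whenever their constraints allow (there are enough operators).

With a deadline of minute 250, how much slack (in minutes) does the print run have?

Ink mixing waits on its own release at minute 15, so it starts at minute 15 and finishes at 15 + 55 = minute 70.
File preflight can start immediately at minute 0; it finishes at minute 40.
The print run needs all of file preflight (finishes minute 40, plus 5-minute gap → minute 45); ink mixing (finishes minute 70, plus 15-minute gap → minute 85). That puts its earliest start at minute 85; it finishes at 85 + 70 = minute 155.

Working backward from the deadline:
Boxing has no dependents, so it just needs to finish by minute 250. Starting by 250 − 15 = minute 235 achieves that.
Trimming feeds into boxing (must start by minute 235, minus 10-minute gap → minute 225); so trimming must finish by minute 225 and therefore start by minute 215.
The print run has to be done before trimming (must start by minute 215). That means finishing by minute 215, i.e. starting by 215 − 70 = minute 145.
So the print run can start as early as minute 85 and as late as minute 145, giving 145 − 85 = 60 minutes of slack.

60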